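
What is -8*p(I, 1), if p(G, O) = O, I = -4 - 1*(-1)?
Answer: -8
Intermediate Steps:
I = -3 (I = -4 + 1 = -3)
-8*p(I, 1) = -8*1 = -8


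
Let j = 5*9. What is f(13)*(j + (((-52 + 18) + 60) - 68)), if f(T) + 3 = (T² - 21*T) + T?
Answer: -282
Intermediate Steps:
f(T) = -3 + T² - 20*T (f(T) = -3 + ((T² - 21*T) + T) = -3 + (T² - 20*T) = -3 + T² - 20*T)
j = 45
f(13)*(j + (((-52 + 18) + 60) - 68)) = (-3 + 13² - 20*13)*(45 + (((-52 + 18) + 60) - 68)) = (-3 + 169 - 260)*(45 + ((-34 + 60) - 68)) = -94*(45 + (26 - 68)) = -94*(45 - 42) = -94*3 = -282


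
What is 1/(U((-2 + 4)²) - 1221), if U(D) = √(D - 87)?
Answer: -1221/1490924 - I*√83/1490924 ≈ -0.00081895 - 6.1106e-6*I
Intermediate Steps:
U(D) = √(-87 + D)
1/(U((-2 + 4)²) - 1221) = 1/(√(-87 + (-2 + 4)²) - 1221) = 1/(√(-87 + 2²) - 1221) = 1/(√(-87 + 4) - 1221) = 1/(√(-83) - 1221) = 1/(I*√83 - 1221) = 1/(-1221 + I*√83)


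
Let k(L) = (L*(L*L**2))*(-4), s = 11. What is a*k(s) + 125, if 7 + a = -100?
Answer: 6266473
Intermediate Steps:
a = -107 (a = -7 - 100 = -107)
k(L) = -4*L**4 (k(L) = (L*L**3)*(-4) = L**4*(-4) = -4*L**4)
a*k(s) + 125 = -(-428)*11**4 + 125 = -(-428)*14641 + 125 = -107*(-58564) + 125 = 6266348 + 125 = 6266473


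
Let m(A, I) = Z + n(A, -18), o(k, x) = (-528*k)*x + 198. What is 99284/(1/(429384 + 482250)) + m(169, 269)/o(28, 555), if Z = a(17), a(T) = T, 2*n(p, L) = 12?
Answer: 742632987977215609/8204922 ≈ 9.0511e+10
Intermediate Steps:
n(p, L) = 6 (n(p, L) = (1/2)*12 = 6)
Z = 17
o(k, x) = 198 - 528*k*x (o(k, x) = -528*k*x + 198 = 198 - 528*k*x)
m(A, I) = 23 (m(A, I) = 17 + 6 = 23)
99284/(1/(429384 + 482250)) + m(169, 269)/o(28, 555) = 99284/(1/(429384 + 482250)) + 23/(198 - 528*28*555) = 99284/(1/911634) + 23/(198 - 8205120) = 99284/(1/911634) + 23/(-8204922) = 99284*911634 + 23*(-1/8204922) = 90510670056 - 23/8204922 = 742632987977215609/8204922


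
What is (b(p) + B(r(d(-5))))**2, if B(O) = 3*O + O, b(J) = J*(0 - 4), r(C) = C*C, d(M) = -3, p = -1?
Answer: 1600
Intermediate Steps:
r(C) = C**2
b(J) = -4*J (b(J) = J*(-4) = -4*J)
B(O) = 4*O
(b(p) + B(r(d(-5))))**2 = (-4*(-1) + 4*(-3)**2)**2 = (4 + 4*9)**2 = (4 + 36)**2 = 40**2 = 1600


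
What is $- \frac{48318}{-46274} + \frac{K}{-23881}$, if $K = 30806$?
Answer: $- \frac{135817343}{552534697} \approx -0.24581$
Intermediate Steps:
$- \frac{48318}{-46274} + \frac{K}{-23881} = - \frac{48318}{-46274} + \frac{30806}{-23881} = \left(-48318\right) \left(- \frac{1}{46274}\right) + 30806 \left(- \frac{1}{23881}\right) = \frac{24159}{23137} - \frac{30806}{23881} = - \frac{135817343}{552534697}$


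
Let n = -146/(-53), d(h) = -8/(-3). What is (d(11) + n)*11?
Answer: 9482/159 ≈ 59.635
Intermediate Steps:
d(h) = 8/3 (d(h) = -8*(-⅓) = 8/3)
n = 146/53 (n = -146*(-1/53) = 146/53 ≈ 2.7547)
(d(11) + n)*11 = (8/3 + 146/53)*11 = (862/159)*11 = 9482/159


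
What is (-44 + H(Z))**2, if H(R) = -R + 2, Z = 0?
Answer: 1764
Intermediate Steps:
H(R) = 2 - R
(-44 + H(Z))**2 = (-44 + (2 - 1*0))**2 = (-44 + (2 + 0))**2 = (-44 + 2)**2 = (-42)**2 = 1764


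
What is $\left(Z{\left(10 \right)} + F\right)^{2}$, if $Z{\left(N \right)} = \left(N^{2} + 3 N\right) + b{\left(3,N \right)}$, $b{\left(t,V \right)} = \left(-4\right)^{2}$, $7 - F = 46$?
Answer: $11449$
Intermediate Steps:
$F = -39$ ($F = 7 - 46 = -39$)
$b{\left(t,V \right)} = 16$
$Z{\left(N \right)} = 16 + N^{2} + 3 N$ ($Z{\left(N \right)} = \left(N^{2} + 3 N\right) + 16 = 16 + N^{2} + 3 N$)
$\left(Z{\left(10 \right)} + F\right)^{2} = \left(\left(16 + 10^{2} + 3 \cdot 10\right) - 39\right)^{2} = \left(\left(16 + 100 + 30\right) - 39\right)^{2} = \left(146 - 39\right)^{2} = 107^{2} = 11449$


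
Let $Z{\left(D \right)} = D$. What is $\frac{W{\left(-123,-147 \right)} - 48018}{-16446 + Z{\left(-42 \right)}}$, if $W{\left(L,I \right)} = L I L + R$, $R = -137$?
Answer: $\frac{1136059}{8244} \approx 137.8$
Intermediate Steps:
$W{\left(L,I \right)} = -137 + I L^{2}$ ($W{\left(L,I \right)} = L I L - 137 = I L L - 137 = I L^{2} - 137 = -137 + I L^{2}$)
$\frac{W{\left(-123,-147 \right)} - 48018}{-16446 + Z{\left(-42 \right)}} = \frac{\left(-137 - 147 \left(-123\right)^{2}\right) - 48018}{-16446 - 42} = \frac{\left(-137 - 2223963\right) - 48018}{-16488} = \left(\left(-137 - 2223963\right) - 48018\right) \left(- \frac{1}{16488}\right) = \left(-2224100 - 48018\right) \left(- \frac{1}{16488}\right) = \left(-2272118\right) \left(- \frac{1}{16488}\right) = \frac{1136059}{8244}$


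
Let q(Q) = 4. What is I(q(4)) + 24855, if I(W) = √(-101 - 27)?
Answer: 24855 + 8*I*√2 ≈ 24855.0 + 11.314*I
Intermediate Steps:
I(W) = 8*I*√2 (I(W) = √(-128) = 8*I*√2)
I(q(4)) + 24855 = 8*I*√2 + 24855 = 24855 + 8*I*√2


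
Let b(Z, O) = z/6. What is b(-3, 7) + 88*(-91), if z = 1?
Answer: -48047/6 ≈ -8007.8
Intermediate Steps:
b(Z, O) = ⅙ (b(Z, O) = 1/6 = 1*(⅙) = ⅙)
b(-3, 7) + 88*(-91) = ⅙ + 88*(-91) = ⅙ - 8008 = -48047/6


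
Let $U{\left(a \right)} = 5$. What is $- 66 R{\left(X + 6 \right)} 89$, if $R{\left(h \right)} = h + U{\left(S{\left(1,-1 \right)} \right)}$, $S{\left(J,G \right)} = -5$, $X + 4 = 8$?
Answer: $-88110$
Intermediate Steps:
$X = 4$ ($X = -4 + 8 = 4$)
$R{\left(h \right)} = 5 + h$ ($R{\left(h \right)} = h + 5 = 5 + h$)
$- 66 R{\left(X + 6 \right)} 89 = - 66 \left(5 + \left(4 + 6\right)\right) 89 = - 66 \left(5 + 10\right) 89 = \left(-66\right) 15 \cdot 89 = \left(-990\right) 89 = -88110$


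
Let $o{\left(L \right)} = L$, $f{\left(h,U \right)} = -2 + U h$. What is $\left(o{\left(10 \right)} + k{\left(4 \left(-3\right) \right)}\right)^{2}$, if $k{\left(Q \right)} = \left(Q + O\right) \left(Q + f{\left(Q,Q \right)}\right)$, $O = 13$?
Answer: $19600$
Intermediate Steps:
$k{\left(Q \right)} = \left(13 + Q\right) \left(-2 + Q + Q^{2}\right)$ ($k{\left(Q \right)} = \left(Q + 13\right) \left(Q + \left(-2 + Q Q\right)\right) = \left(13 + Q\right) \left(Q + \left(-2 + Q^{2}\right)\right) = \left(13 + Q\right) \left(-2 + Q + Q^{2}\right)$)
$\left(o{\left(10 \right)} + k{\left(4 \left(-3\right) \right)}\right)^{2} = \left(10 + \left(-26 + \left(4 \left(-3\right)\right)^{3} + 11 \cdot 4 \left(-3\right) + 14 \left(4 \left(-3\right)\right)^{2}\right)\right)^{2} = \left(10 + \left(-26 + \left(-12\right)^{3} + 11 \left(-12\right) + 14 \left(-12\right)^{2}\right)\right)^{2} = \left(10 - -130\right)^{2} = \left(10 + 130\right)^{2} = 140^{2} = 19600$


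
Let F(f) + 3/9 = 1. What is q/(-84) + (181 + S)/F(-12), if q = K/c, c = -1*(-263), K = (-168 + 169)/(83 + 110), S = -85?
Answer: 613980863/4263756 ≈ 144.00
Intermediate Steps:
F(f) = ⅔ (F(f) = -⅓ + 1 = ⅔)
K = 1/193 ≈ 0.0051813
c = 263
q = 1/50759 (q = (1/193)/263 = (1/193)*(1/263) = 1/50759 ≈ 1.9701e-5)
q/(-84) + (181 + S)/F(-12) = (1/50759)/(-84) + (181 - 85)/(⅔) = (1/50759)*(-1/84) + 96*(3/2) = -1/4263756 + 144 = 613980863/4263756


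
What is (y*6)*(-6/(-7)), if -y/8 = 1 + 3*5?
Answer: -4608/7 ≈ -658.29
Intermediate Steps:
y = -128 (y = -8*(1 + 3*5) = -8*(1 + 15) = -8*16 = -128)
(y*6)*(-6/(-7)) = (-128*6)*(-6/(-7)) = -(-4608)*(-1)/7 = -768*6/7 = -4608/7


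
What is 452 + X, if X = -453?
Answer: -1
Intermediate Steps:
452 + X = 452 - 453 = -1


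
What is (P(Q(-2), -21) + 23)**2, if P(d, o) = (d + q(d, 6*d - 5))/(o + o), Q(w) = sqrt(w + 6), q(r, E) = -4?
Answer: 234256/441 ≈ 531.19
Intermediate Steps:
Q(w) = sqrt(6 + w)
P(d, o) = (-4 + d)/(2*o) (P(d, o) = (d - 4)/(o + o) = (-4 + d)/((2*o)) = (-4 + d)*(1/(2*o)) = (-4 + d)/(2*o))
(P(Q(-2), -21) + 23)**2 = ((1/2)*(-4 + sqrt(6 - 2))/(-21) + 23)**2 = ((1/2)*(-1/21)*(-4 + sqrt(4)) + 23)**2 = ((1/2)*(-1/21)*(-4 + 2) + 23)**2 = ((1/2)*(-1/21)*(-2) + 23)**2 = (1/21 + 23)**2 = (484/21)**2 = 234256/441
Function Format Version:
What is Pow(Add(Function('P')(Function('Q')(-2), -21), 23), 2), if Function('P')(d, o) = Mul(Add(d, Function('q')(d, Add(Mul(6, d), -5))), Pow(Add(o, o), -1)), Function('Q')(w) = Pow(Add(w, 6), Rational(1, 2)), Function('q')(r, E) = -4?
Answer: Rational(234256, 441) ≈ 531.19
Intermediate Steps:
Function('Q')(w) = Pow(Add(6, w), Rational(1, 2))
Function('P')(d, o) = Mul(Rational(1, 2), Pow(o, -1), Add(-4, d)) (Function('P')(d, o) = Mul(Add(d, -4), Pow(Add(o, o), -1)) = Mul(Add(-4, d), Pow(Mul(2, o), -1)) = Mul(Add(-4, d), Mul(Rational(1, 2), Pow(o, -1))) = Mul(Rational(1, 2), Pow(o, -1), Add(-4, d)))
Pow(Add(Function('P')(Function('Q')(-2), -21), 23), 2) = Pow(Add(Mul(Rational(1, 2), Pow(-21, -1), Add(-4, Pow(Add(6, -2), Rational(1, 2)))), 23), 2) = Pow(Add(Mul(Rational(1, 2), Rational(-1, 21), Add(-4, Pow(4, Rational(1, 2)))), 23), 2) = Pow(Add(Mul(Rational(1, 2), Rational(-1, 21), Add(-4, 2)), 23), 2) = Pow(Add(Mul(Rational(1, 2), Rational(-1, 21), -2), 23), 2) = Pow(Add(Rational(1, 21), 23), 2) = Pow(Rational(484, 21), 2) = Rational(234256, 441)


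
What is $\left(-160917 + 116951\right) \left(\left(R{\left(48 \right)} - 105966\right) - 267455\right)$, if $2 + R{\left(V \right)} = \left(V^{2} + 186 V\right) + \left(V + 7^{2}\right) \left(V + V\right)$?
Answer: $15514678114$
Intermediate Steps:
$R{\left(V \right)} = -2 + V^{2} + 186 V + 2 V \left(49 + V\right)$ ($R{\left(V \right)} = -2 + \left(\left(V^{2} + 186 V\right) + \left(V + 7^{2}\right) \left(V + V\right)\right) = -2 + \left(\left(V^{2} + 186 V\right) + \left(V + 49\right) 2 V\right) = -2 + \left(\left(V^{2} + 186 V\right) + \left(49 + V\right) 2 V\right) = -2 + \left(\left(V^{2} + 186 V\right) + 2 V \left(49 + V\right)\right) = -2 + \left(V^{2} + 186 V + 2 V \left(49 + V\right)\right) = -2 + V^{2} + 186 V + 2 V \left(49 + V\right)$)
$\left(-160917 + 116951\right) \left(\left(R{\left(48 \right)} - 105966\right) - 267455\right) = \left(-160917 + 116951\right) \left(\left(\left(-2 + 3 \cdot 48^{2} + 284 \cdot 48\right) - 105966\right) - 267455\right) = - 43966 \left(\left(\left(-2 + 3 \cdot 2304 + 13632\right) - 105966\right) - 267455\right) = - 43966 \left(\left(\left(-2 + 6912 + 13632\right) - 105966\right) - 267455\right) = - 43966 \left(\left(20542 - 105966\right) - 267455\right) = - 43966 \left(-85424 - 267455\right) = \left(-43966\right) \left(-352879\right) = 15514678114$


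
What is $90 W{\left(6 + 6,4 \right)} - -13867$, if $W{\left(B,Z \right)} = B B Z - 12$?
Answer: $64627$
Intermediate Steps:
$W{\left(B,Z \right)} = -12 + Z B^{2}$ ($W{\left(B,Z \right)} = B^{2} Z - 12 = Z B^{2} - 12 = -12 + Z B^{2}$)
$90 W{\left(6 + 6,4 \right)} - -13867 = 90 \left(-12 + 4 \left(6 + 6\right)^{2}\right) - -13867 = 90 \left(-12 + 4 \cdot 12^{2}\right) + 13867 = 90 \left(-12 + 4 \cdot 144\right) + 13867 = 90 \left(-12 + 576\right) + 13867 = 90 \cdot 564 + 13867 = 50760 + 13867 = 64627$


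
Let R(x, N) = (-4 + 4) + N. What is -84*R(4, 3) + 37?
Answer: -215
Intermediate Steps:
R(x, N) = N (R(x, N) = 0 + N = N)
-84*R(4, 3) + 37 = -84*3 + 37 = -252 + 37 = -215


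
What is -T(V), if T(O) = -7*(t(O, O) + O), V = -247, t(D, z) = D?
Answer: -3458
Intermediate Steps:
T(O) = -14*O (T(O) = -7*(O + O) = -14*O)
-T(V) = -(-14)*(-247) = -1*3458 = -3458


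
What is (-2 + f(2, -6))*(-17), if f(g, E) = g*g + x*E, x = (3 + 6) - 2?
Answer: 680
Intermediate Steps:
x = 7 (x = 9 - 2 = 7)
f(g, E) = g² + 7*E (f(g, E) = g*g + 7*E = g² + 7*E)
(-2 + f(2, -6))*(-17) = (-2 + (2² + 7*(-6)))*(-17) = (-2 + (4 - 42))*(-17) = (-2 - 38)*(-17) = -40*(-17) = 680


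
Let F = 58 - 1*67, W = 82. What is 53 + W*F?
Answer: -685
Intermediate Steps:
F = -9 (F = 58 - 67 = -9)
53 + W*F = 53 + 82*(-9) = 53 - 738 = -685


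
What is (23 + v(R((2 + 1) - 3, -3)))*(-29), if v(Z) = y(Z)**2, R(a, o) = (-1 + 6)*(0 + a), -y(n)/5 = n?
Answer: -667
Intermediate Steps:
y(n) = -5*n
R(a, o) = 5*a
v(Z) = 25*Z**2 (v(Z) = (-5*Z)**2 = 25*Z**2)
(23 + v(R((2 + 1) - 3, -3)))*(-29) = (23 + 25*(5*((2 + 1) - 3))**2)*(-29) = (23 + 25*(5*(3 - 3))**2)*(-29) = (23 + 25*(5*0)**2)*(-29) = (23 + 25*0**2)*(-29) = (23 + 25*0)*(-29) = (23 + 0)*(-29) = 23*(-29) = -667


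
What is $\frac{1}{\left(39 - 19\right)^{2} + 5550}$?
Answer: $\frac{1}{5950} \approx 0.00016807$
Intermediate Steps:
$\frac{1}{\left(39 - 19\right)^{2} + 5550} = \frac{1}{20^{2} + 5550} = \frac{1}{400 + 5550} = \frac{1}{5950}$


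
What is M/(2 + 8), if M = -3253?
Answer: -3253/10 ≈ -325.30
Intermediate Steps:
M/(2 + 8) = -3253/(2 + 8) = -3253/10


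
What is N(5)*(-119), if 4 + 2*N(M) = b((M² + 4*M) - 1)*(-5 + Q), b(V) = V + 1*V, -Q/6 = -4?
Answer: -99246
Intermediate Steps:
Q = 24 (Q = -6*(-4) = 24)
b(V) = 2*V (b(V) = V + V = 2*V)
N(M) = -21 + 19*M² + 76*M (N(M) = -2 + ((2*((M² + 4*M) - 1))*(-5 + 24))/2 = -2 + ((2*(-1 + M² + 4*M))*19)/2 = -2 + ((-2 + 2*M² + 8*M)*19)/2 = -2 + (-38 + 38*M² + 152*M)/2 = -2 + (-19 + 19*M² + 76*M) = -21 + 19*M² + 76*M)
N(5)*(-119) = (-21 + 19*5² + 76*5)*(-119) = (-21 + 19*25 + 380)*(-119) = (-21 + 475 + 380)*(-119) = 834*(-119) = -99246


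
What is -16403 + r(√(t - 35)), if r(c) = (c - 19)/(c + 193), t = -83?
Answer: 2*(-8201*√118 + 1582899*I)/(√118 - 193*I) ≈ -16403.0 + 0.06163*I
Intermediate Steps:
r(c) = (-19 + c)/(193 + c)
-16403 + r(√(t - 35)) = -16403 + (-19 + √(-83 - 35))/(193 + √(-83 - 35)) = -16403 + (-19 + √(-118))/(193 + √(-118)) = -16403 + (-19 + I*√118)/(193 + I*√118)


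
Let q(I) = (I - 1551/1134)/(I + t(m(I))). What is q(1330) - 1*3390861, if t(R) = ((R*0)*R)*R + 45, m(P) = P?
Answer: -1762399502527/519750 ≈ -3.3909e+6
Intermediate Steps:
t(R) = 45 (t(R) = (0*R)*R + 45 = 0*R + 45 = 0 + 45 = 45)
q(I) = (-517/378 + I)/(45 + I) (q(I) = (I - 1551/1134)/(I + 45) = (I - 1551*1/1134)/(45 + I) = (I - 517/378)/(45 + I) = (-517/378 + I)/(45 + I))
q(1330) - 1*3390861 = (-517/378 + 1330)/(45 + 1330) - 1*3390861 = (502223/378)/1375 - 3390861 = (1/1375)*(502223/378) - 3390861 = 502223/519750 - 3390861 = -1762399502527/519750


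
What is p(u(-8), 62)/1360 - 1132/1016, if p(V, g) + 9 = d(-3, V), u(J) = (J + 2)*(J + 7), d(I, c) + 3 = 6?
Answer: -96601/86360 ≈ -1.1186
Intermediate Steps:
d(I, c) = 3 (d(I, c) = -3 + 6 = 3)
u(J) = (2 + J)*(7 + J)
p(V, g) = -6 (p(V, g) = -9 + 3 = -6)
p(u(-8), 62)/1360 - 1132/1016 = -6/1360 - 1132/1016 = -6*1/1360 - 1132*1/1016 = -3/680 - 283/254 = -96601/86360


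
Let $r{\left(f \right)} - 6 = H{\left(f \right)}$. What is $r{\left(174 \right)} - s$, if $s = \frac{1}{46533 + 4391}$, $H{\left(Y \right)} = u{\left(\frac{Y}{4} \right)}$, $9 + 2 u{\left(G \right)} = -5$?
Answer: $- \frac{50925}{50924} \approx -1.0$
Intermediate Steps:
$u{\left(G \right)} = -7$ ($u{\left(G \right)} = - \frac{9}{2} + \frac{1}{2} \left(-5\right) = - \frac{9}{2} - \frac{5}{2} = -7$)
$H{\left(Y \right)} = -7$
$r{\left(f \right)} = -1$ ($r{\left(f \right)} = 6 - 7 = -1$)
$s = \frac{1}{50924} \approx 1.9637 \cdot 10^{-5}$
$r{\left(174 \right)} - s = -1 - \frac{1}{50924} = - \frac{50925}{50924}$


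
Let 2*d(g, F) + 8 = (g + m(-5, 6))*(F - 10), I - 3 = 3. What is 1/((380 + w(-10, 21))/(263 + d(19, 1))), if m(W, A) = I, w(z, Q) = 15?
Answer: 293/790 ≈ 0.37089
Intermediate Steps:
I = 6 (I = 3 + 3 = 6)
m(W, A) = 6
d(g, F) = -4 + (-10 + F)*(6 + g)/2 (d(g, F) = -4 + ((g + 6)*(F - 10))/2 = -4 + ((6 + g)*(-10 + F))/2 = -4 + ((-10 + F)*(6 + g))/2 = -4 + (-10 + F)*(6 + g)/2)
1/((380 + w(-10, 21))/(263 + d(19, 1))) = 1/((380 + 15)/(263 + (-34 - 5*19 + 3*1 + (1/2)*1*19))) = 1/(395/(263 + (-34 - 95 + 3 + 19/2))) = 1/(395/(263 - 233/2)) = 1/(395/(293/2)) = 1/(395*(2/293)) = 1/(790/293) = 293/790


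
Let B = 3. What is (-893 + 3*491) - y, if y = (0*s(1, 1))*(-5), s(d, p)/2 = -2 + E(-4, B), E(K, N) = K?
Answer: 580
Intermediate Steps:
s(d, p) = -12 (s(d, p) = 2*(-2 - 4) = 2*(-6) = -12)
y = 0 (y = (0*(-12))*(-5) = 0*(-5) = 0)
(-893 + 3*491) - y = (-893 + 3*491) - 1*0 = (-893 + 1473) + 0 = 580 + 0 = 580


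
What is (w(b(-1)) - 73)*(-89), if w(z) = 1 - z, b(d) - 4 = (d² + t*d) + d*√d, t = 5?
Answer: 6408 - 89*I ≈ 6408.0 - 89.0*I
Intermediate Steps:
b(d) = 4 + d² + d^(3/2) + 5*d (b(d) = 4 + ((d² + 5*d) + d*√d) = 4 + ((d² + 5*d) + d^(3/2)) = 4 + (d² + d^(3/2) + 5*d) = 4 + d² + d^(3/2) + 5*d)
(w(b(-1)) - 73)*(-89) = ((1 - (4 + (-1)² + (-1)^(3/2) + 5*(-1))) - 73)*(-89) = ((1 - (4 + 1 - I - 5)) - 73)*(-89) = ((1 - (-1)*I) - 73)*(-89) = ((1 + I) - 73)*(-89) = (-72 + I)*(-89) = 6408 - 89*I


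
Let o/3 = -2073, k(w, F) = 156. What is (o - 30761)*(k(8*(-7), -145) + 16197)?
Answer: -604733940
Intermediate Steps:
o = -6219 (o = 3*(-2073) = -6219)
(o - 30761)*(k(8*(-7), -145) + 16197) = (-6219 - 30761)*(156 + 16197) = -36980*16353 = -604733940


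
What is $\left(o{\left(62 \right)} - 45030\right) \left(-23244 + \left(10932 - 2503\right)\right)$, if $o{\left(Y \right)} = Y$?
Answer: $666200920$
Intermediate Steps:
$\left(o{\left(62 \right)} - 45030\right) \left(-23244 + \left(10932 - 2503\right)\right) = \left(62 - 45030\right) \left(-23244 + \left(10932 - 2503\right)\right) = - 44968 \left(-23244 + \left(10932 - 2503\right)\right) = - 44968 \left(-23244 + 8429\right) = \left(-44968\right) \left(-14815\right) = 666200920$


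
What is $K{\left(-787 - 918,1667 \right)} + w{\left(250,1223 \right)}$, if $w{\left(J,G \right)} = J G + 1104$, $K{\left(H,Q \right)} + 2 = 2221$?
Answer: $309073$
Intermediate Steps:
$K{\left(H,Q \right)} = 2219$ ($K{\left(H,Q \right)} = -2 + 2221 = 2219$)
$w{\left(J,G \right)} = 1104 + G J$ ($w{\left(J,G \right)} = G J + 1104 = 1104 + G J$)
$K{\left(-787 - 918,1667 \right)} + w{\left(250,1223 \right)} = 2219 + \left(1104 + 1223 \cdot 250\right) = 2219 + \left(1104 + 305750\right) = 2219 + 306854 = 309073$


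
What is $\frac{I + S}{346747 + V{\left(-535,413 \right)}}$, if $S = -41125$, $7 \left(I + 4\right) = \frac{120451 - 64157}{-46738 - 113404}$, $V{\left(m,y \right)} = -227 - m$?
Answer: $- \frac{219549612}{1852602727} \approx -0.11851$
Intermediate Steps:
$I = - \frac{324305}{80071}$ ($I = -4 + \frac{\left(120451 - 64157\right) \frac{1}{-46738 - 113404}}{7} = -4 + \frac{56294 \frac{1}{-160142}}{7} = -4 + \frac{56294 \left(- \frac{1}{160142}\right)}{7} = -4 + \frac{1}{7} \left(- \frac{28147}{80071}\right) = -4 - \frac{4021}{80071} = - \frac{324305}{80071} \approx -4.0502$)
$\frac{I + S}{346747 + V{\left(-535,413 \right)}} = \frac{- \frac{324305}{80071} - 41125}{346747 - -308} = - \frac{3293244180}{80071 \left(346747 + \left(-227 + 535\right)\right)} = - \frac{3293244180}{80071 \left(346747 + 308\right)} = - \frac{3293244180}{80071 \cdot 347055} = \left(- \frac{3293244180}{80071}\right) \frac{1}{347055} = - \frac{219549612}{1852602727}$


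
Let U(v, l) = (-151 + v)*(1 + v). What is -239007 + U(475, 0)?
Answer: -84783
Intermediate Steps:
U(v, l) = (1 + v)*(-151 + v)
-239007 + U(475, 0) = -239007 + (-151 + 475² - 150*475) = -239007 + (-151 + 225625 - 71250) = -239007 + 154224 = -84783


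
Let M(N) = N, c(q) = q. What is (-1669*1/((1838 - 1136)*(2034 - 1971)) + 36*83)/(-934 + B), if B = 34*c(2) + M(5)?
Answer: -132145619/38078586 ≈ -3.4703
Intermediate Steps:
B = 73 (B = 34*2 + 5 = 68 + 5 = 73)
(-1669*1/((1838 - 1136)*(2034 - 1971)) + 36*83)/(-934 + B) = (-1669*1/((1838 - 1136)*(2034 - 1971)) + 36*83)/(-934 + 73) = (-1669/(702*63) + 2988)/(-861) = (-1669/44226 + 2988)*(-1/861) = (132145619/44226)*(-1/861) = -132145619/38078586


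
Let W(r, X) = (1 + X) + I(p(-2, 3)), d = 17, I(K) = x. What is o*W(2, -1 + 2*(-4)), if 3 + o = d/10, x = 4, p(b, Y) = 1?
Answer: 26/5 ≈ 5.2000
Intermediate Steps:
I(K) = 4
W(r, X) = 5 + X (W(r, X) = (1 + X) + 4 = 5 + X)
o = -13/10 (o = -3 + 17/10 = -13/10 ≈ -1.3000)
o*W(2, -1 + 2*(-4)) = -13*(5 + (-1 + 2*(-4)))/10 = -13*(5 + (-1 - 8))/10 = -13*(5 - 9)/10 = -13/10*(-4) = 26/5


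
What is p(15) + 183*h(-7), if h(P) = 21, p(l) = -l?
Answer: 3828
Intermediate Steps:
p(15) + 183*h(-7) = -1*15 + 183*21 = -15 + 3843 = 3828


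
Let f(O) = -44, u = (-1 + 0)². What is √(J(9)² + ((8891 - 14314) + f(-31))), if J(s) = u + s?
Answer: I*√5367 ≈ 73.26*I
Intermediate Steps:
u = 1 (u = (-1)² = 1)
J(s) = 1 + s
√(J(9)² + ((8891 - 14314) + f(-31))) = √((1 + 9)² + ((8891 - 14314) - 44)) = √(10² + (-5423 - 44)) = √(100 - 5467) = √(-5367) = I*√5367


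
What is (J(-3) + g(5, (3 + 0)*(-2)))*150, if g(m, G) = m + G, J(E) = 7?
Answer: 900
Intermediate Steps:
g(m, G) = G + m
(J(-3) + g(5, (3 + 0)*(-2)))*150 = (7 + ((3 + 0)*(-2) + 5))*150 = (7 + (3*(-2) + 5))*150 = (7 + (-6 + 5))*150 = (7 - 1)*150 = 6*150 = 900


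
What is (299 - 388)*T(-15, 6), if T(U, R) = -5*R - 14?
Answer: 3916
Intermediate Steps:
T(U, R) = -14 - 5*R
(299 - 388)*T(-15, 6) = (299 - 388)*(-14 - 5*6) = -89*(-14 - 30) = -89*(-44) = 3916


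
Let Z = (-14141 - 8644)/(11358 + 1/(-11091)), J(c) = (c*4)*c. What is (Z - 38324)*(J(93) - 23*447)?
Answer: -117392514248187645/125971577 ≈ -9.3190e+8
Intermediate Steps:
J(c) = 4*c² (J(c) = (4*c)*c = 4*c²)
Z = -252708435/125971577 (Z = -22785/(11358 - 1/11091) = -22785/125971577/11091 = -22785*11091/125971577 = -252708435/125971577 ≈ -2.0061)
(Z - 38324)*(J(93) - 23*447) = (-252708435/125971577 - 38324)*(4*93² - 23*447) = -4827987425383*(4*8649 - 10281)/125971577 = -4827987425383*(34596 - 10281)/125971577 = -4827987425383/125971577*24315 = -117392514248187645/125971577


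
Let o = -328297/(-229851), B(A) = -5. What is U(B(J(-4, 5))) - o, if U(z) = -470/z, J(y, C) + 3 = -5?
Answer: 21277697/229851 ≈ 92.572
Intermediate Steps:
J(y, C) = -8 (J(y, C) = -3 - 5 = -8)
o = 328297/229851 (o = -328297*(-1/229851) = 328297/229851 ≈ 1.4283)
U(B(J(-4, 5))) - o = -470/(-5) - 1*328297/229851 = -470*(-1/5) - 328297/229851 = 94 - 328297/229851 = 21277697/229851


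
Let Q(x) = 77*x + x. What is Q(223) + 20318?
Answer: 37712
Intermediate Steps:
Q(x) = 78*x
Q(223) + 20318 = 78*223 + 20318 = 17394 + 20318 = 37712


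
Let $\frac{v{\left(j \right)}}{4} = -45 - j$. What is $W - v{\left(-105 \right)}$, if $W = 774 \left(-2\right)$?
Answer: $-1788$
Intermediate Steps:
$W = -1548$
$v{\left(j \right)} = -180 - 4 j$ ($v{\left(j \right)} = 4 \left(-45 - j\right) = -180 - 4 j$)
$W - v{\left(-105 \right)} = -1548 - \left(-180 - -420\right) = -1548 - \left(-180 + 420\right) = -1548 - 240 = -1788$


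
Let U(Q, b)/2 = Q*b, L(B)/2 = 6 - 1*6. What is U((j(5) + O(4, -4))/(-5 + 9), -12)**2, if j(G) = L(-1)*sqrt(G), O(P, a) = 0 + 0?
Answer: 0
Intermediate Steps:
O(P, a) = 0
L(B) = 0 (L(B) = 2*(6 - 1*6) = 2*(6 - 6) = 2*0 = 0)
j(G) = 0 (j(G) = 0*sqrt(G) = 0)
U(Q, b) = 2*Q*b (U(Q, b) = 2*(Q*b) = 2*Q*b)
U((j(5) + O(4, -4))/(-5 + 9), -12)**2 = (2*((0 + 0)/(-5 + 9))*(-12))**2 = (2*(0/4)*(-12))**2 = (2*(0*(1/4))*(-12))**2 = (2*0*(-12))**2 = 0**2 = 0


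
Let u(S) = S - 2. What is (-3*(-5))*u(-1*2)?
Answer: -60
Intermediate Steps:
u(S) = -2 + S
(-3*(-5))*u(-1*2) = (-3*(-5))*(-2 - 1*2) = 15*(-2 - 2) = 15*(-4) = -60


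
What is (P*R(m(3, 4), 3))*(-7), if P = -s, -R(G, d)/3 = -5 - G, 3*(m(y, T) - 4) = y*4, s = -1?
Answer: -273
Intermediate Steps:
m(y, T) = 4 + 4*y/3 (m(y, T) = 4 + (y*4)/3 = 4 + (4*y)/3 = 4 + 4*y/3)
R(G, d) = 15 + 3*G (R(G, d) = -3*(-5 - G) = 15 + 3*G)
P = 1 (P = -1*(-1) = 1)
(P*R(m(3, 4), 3))*(-7) = (1*(15 + 3*(4 + (4/3)*3)))*(-7) = (1*(15 + 3*(4 + 4)))*(-7) = (1*(15 + 3*8))*(-7) = (1*(15 + 24))*(-7) = (1*39)*(-7) = 39*(-7) = -273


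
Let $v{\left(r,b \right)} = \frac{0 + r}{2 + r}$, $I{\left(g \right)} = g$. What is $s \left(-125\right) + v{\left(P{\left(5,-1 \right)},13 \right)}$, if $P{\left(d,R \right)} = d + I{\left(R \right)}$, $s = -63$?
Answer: $\frac{23627}{3} \approx 7875.7$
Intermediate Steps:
$P{\left(d,R \right)} = R + d$ ($P{\left(d,R \right)} = d + R = R + d$)
$v{\left(r,b \right)} = \frac{r}{2 + r}$
$s \left(-125\right) + v{\left(P{\left(5,-1 \right)},13 \right)} = \left(-63\right) \left(-125\right) + \frac{-1 + 5}{2 + \left(-1 + 5\right)} = 7875 + \frac{4}{2 + 4} = 7875 + \frac{4}{6} = 7875 + 4 \cdot \frac{1}{6} = 7875 + \frac{2}{3} = \frac{23627}{3}$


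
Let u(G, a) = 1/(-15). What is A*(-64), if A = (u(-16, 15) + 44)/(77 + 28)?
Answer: -42176/1575 ≈ -26.778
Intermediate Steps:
u(G, a) = -1/15
A = 659/1575 (A = (-1/15 + 44)/(77 + 28) = (659/15)/105 = (659/15)*(1/105) = 659/1575 ≈ 0.41841)
A*(-64) = (659/1575)*(-64) = -42176/1575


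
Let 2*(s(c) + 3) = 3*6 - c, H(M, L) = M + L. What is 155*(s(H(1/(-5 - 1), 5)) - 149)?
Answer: -270475/12 ≈ -22540.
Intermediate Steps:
H(M, L) = L + M
s(c) = 6 - c/2 (s(c) = -3 + (3*6 - c)/2 = -3 + (18 - c)/2 = -3 + (9 - c/2) = 6 - c/2)
155*(s(H(1/(-5 - 1), 5)) - 149) = 155*((6 - (5 + 1/(-5 - 1))/2) - 149) = 155*((6 - (5 + 1/(-6))/2) - 149) = 155*((6 - (5 - 1/6)/2) - 149) = 155*((6 - 1/2*29/6) - 149) = 155*((6 - 29/12) - 149) = 155*(43/12 - 149) = 155*(-1745/12) = -270475/12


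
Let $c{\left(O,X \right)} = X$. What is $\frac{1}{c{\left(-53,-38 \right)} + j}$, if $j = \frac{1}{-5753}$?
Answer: $- \frac{5753}{218615} \approx -0.026316$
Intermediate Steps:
$j = - \frac{1}{5753} \approx -0.00017382$
$\frac{1}{c{\left(-53,-38 \right)} + j} = \frac{1}{-38 - \frac{1}{5753}} = \frac{1}{- \frac{218615}{5753}} = - \frac{5753}{218615}$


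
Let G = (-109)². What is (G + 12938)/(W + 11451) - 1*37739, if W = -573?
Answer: -136833341/3626 ≈ -37737.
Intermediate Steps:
G = 11881
(G + 12938)/(W + 11451) - 1*37739 = (11881 + 12938)/(-573 + 11451) - 1*37739 = 24819/10878 - 37739 = 24819*(1/10878) - 37739 = 8273/3626 - 37739 = -136833341/3626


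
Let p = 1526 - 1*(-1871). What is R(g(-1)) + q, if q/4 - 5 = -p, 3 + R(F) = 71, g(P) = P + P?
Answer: -13500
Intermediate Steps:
g(P) = 2*P
R(F) = 68 (R(F) = -3 + 71 = 68)
p = 3397 (p = 1526 + 1871 = 3397)
q = -13568 (q = 20 + 4*(-1*3397) = 20 + 4*(-3397) = 20 - 13588 = -13568)
R(g(-1)) + q = 68 - 13568 = -13500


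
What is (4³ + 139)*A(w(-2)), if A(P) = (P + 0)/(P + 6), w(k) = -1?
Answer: -203/5 ≈ -40.600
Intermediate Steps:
A(P) = P/(6 + P)
(4³ + 139)*A(w(-2)) = (4³ + 139)*(-1/(6 - 1)) = (64 + 139)*(-1/5) = 203*(-1*⅕) = 203*(-⅕) = -203/5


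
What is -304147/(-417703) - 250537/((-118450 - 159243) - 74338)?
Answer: 211719229068/147044404793 ≈ 1.4398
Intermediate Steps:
-304147/(-417703) - 250537/((-118450 - 159243) - 74338) = -304147*(-1/417703) - 250537/(-277693 - 74338) = 304147/417703 - 250537/(-352031) = 304147/417703 - 250537*(-1/352031) = 304147/417703 + 250537/352031 = 211719229068/147044404793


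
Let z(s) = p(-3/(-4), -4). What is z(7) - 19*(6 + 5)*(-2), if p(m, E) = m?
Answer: 1675/4 ≈ 418.75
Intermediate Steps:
z(s) = ¾ (z(s) = -3/(-4) = -3*(-¼) = ¾)
z(7) - 19*(6 + 5)*(-2) = ¾ - 19*(6 + 5)*(-2) = ¾ - 209*(-2) = ¾ - 19*(-22) = ¾ + 418 = 1675/4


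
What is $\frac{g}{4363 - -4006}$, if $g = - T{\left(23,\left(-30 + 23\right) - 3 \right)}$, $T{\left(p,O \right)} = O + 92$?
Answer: $- \frac{82}{8369} \approx -0.0097981$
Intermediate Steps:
$T{\left(p,O \right)} = 92 + O$
$g = -82$ ($g = - (92 + \left(\left(-30 + 23\right) - 3\right)) = - (92 - 10) = \left(-1\right) 82 = -82$)
$\frac{g}{4363 - -4006} = - \frac{82}{4363 - -4006} = - \frac{82}{4363 + 4006} = - \frac{82}{8369}$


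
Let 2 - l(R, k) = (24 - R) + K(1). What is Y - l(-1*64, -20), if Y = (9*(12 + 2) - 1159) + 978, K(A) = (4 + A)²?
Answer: 56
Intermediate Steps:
Y = -55 (Y = (9*14 - 1159) + 978 = (126 - 1159) + 978 = -1033 + 978 = -55)
l(R, k) = -47 + R (l(R, k) = 2 - ((24 - R) + (4 + 1)²) = 2 - ((24 - R) + 5²) = 2 - ((24 - R) + 25) = 2 - (49 - R) = 2 + (-49 + R) = -47 + R)
Y - l(-1*64, -20) = -55 - (-47 - 1*64) = -55 - (-47 - 64) = -55 - 1*(-111) = -55 + 111 = 56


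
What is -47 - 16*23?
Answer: -415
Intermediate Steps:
-47 - 16*23 = -47 - 368 = -415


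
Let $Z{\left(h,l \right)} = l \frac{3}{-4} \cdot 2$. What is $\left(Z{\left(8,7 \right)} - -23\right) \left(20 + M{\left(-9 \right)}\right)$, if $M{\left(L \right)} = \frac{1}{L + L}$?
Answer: $\frac{8975}{36} \approx 249.31$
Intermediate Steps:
$Z{\left(h,l \right)} = - \frac{3 l}{2}$ ($Z{\left(h,l \right)} = l 3 \left(- \frac{1}{4}\right) 2 = l \left(- \frac{3}{4}\right) 2 = - \frac{3 l}{4} \cdot 2 = - \frac{3 l}{2}$)
$M{\left(L \right)} = \frac{1}{2 L}$
$\left(Z{\left(8,7 \right)} - -23\right) \left(20 + M{\left(-9 \right)}\right) = \left(\left(- \frac{3}{2}\right) 7 - -23\right) \left(20 + \frac{1}{2 \left(-9\right)}\right) = \left(- \frac{21}{2} + 23\right) \left(20 + \frac{1}{2} \left(- \frac{1}{9}\right)\right) = \frac{25 \left(20 - \frac{1}{18}\right)}{2} = \frac{25}{2} \cdot \frac{359}{18} = \frac{8975}{36}$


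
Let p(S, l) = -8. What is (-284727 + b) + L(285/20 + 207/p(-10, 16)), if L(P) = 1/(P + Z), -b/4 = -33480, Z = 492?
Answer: -579551293/3843 ≈ -1.5081e+5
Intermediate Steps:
b = 133920 (b = -4*(-33480) = 133920)
L(P) = 1/(492 + P) (L(P) = 1/(P + 492) = 1/(492 + P))
(-284727 + b) + L(285/20 + 207/p(-10, 16)) = (-284727 + 133920) + 1/(492 + (285/20 + 207/(-8))) = -150807 + 1/(492 + (285*(1/20) + 207*(-⅛))) = -150807 + 1/(492 + (57/4 - 207/8)) = -150807 + 1/(492 - 93/8) = -150807 + 1/(3843/8) = -150807 + 8/3843 = -579551293/3843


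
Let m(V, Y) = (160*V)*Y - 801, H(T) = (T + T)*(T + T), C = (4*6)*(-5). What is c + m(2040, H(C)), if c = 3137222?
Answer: 18803776421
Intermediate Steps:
C = -120 (C = 24*(-5) = -120)
H(T) = 4*T² (H(T) = (2*T)*(2*T) = 4*T²)
m(V, Y) = -801 + 160*V*Y (m(V, Y) = 160*V*Y - 801 = -801 + 160*V*Y)
c + m(2040, H(C)) = 3137222 + (-801 + 160*2040*(4*(-120)²)) = 3137222 + (-801 + 160*2040*(4*14400)) = 3137222 + (-801 + 160*2040*57600) = 3137222 + (-801 + 18800640000) = 3137222 + 18800639199 = 18803776421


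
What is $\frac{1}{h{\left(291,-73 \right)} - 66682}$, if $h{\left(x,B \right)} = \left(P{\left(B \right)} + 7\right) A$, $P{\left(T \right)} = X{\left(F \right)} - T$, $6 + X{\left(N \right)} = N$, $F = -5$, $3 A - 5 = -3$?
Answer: $- \frac{1}{66636} \approx -1.5007 \cdot 10^{-5}$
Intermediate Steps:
$A = \frac{2}{3}$ ($A = \frac{5}{3} + \frac{1}{3} \left(-3\right) = \frac{5}{3} - 1 = \frac{2}{3} \approx 0.66667$)
$X{\left(N \right)} = -6 + N$
$P{\left(T \right)} = -11 - T$ ($P{\left(T \right)} = \left(-6 - 5\right) - T = -11 - T$)
$h{\left(x,B \right)} = - \frac{8}{3} - \frac{2 B}{3}$ ($h{\left(x,B \right)} = \left(\left(-11 - B\right) + 7\right) \frac{2}{3} = \left(-4 - B\right) \frac{2}{3} = - \frac{8}{3} - \frac{2 B}{3}$)
$\frac{1}{h{\left(291,-73 \right)} - 66682} = \frac{1}{\left(- \frac{8}{3} - - \frac{146}{3}\right) - 66682} = \frac{1}{\left(- \frac{8}{3} + \frac{146}{3}\right) - 66682} = \frac{1}{46 - 66682} = \frac{1}{-66636} = - \frac{1}{66636}$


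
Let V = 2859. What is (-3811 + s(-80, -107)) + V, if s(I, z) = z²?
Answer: 10497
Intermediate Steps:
(-3811 + s(-80, -107)) + V = (-3811 + (-107)²) + 2859 = (-3811 + 11449) + 2859 = 7638 + 2859 = 10497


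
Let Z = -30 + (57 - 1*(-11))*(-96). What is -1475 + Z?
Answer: -8033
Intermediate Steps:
Z = -6558 (Z = -30 + (57 + 11)*(-96) = -30 + 68*(-96) = -30 - 6528 = -6558)
-1475 + Z = -1475 - 6558 = -8033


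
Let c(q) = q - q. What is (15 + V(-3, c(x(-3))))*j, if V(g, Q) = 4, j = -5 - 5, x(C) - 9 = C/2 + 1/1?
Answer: -190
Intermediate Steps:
x(C) = 10 + C/2 (x(C) = 9 + (C/2 + 1/1) = 9 + (C*(½) + 1*1) = 9 + (C/2 + 1) = 9 + (1 + C/2) = 10 + C/2)
c(q) = 0
j = -10
(15 + V(-3, c(x(-3))))*j = (15 + 4)*(-10) = 19*(-10) = -190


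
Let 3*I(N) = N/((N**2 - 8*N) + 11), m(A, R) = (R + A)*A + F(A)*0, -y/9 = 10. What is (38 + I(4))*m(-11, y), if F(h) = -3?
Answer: 628826/15 ≈ 41922.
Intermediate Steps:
y = -90 (y = -9*10 = -90)
m(A, R) = A*(A + R) (m(A, R) = (R + A)*A - 3*0 = (A + R)*A + 0 = A*(A + R) + 0 = A*(A + R))
I(N) = N/(3*(11 + N**2 - 8*N)) (I(N) = (N/((N**2 - 8*N) + 11))/3 = (N/(11 + N**2 - 8*N))/3 = N/(3*(11 + N**2 - 8*N)))
(38 + I(4))*m(-11, y) = (38 + (1/3)*4/(11 + 4**2 - 8*4))*(-11*(-11 - 90)) = (38 + (1/3)*4/(11 + 16 - 32))*(-11*(-101)) = (38 + (1/3)*4/(-5))*1111 = (38 + (1/3)*4*(-1/5))*1111 = (38 - 4/15)*1111 = (566/15)*1111 = 628826/15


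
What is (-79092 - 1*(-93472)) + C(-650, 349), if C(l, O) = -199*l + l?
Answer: 143080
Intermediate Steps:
C(l, O) = -198*l
(-79092 - 1*(-93472)) + C(-650, 349) = (-79092 - 1*(-93472)) - 198*(-650) = (-79092 + 93472) + 128700 = 14380 + 128700 = 143080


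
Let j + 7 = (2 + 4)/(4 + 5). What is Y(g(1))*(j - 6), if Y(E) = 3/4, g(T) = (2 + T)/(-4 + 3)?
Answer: -37/4 ≈ -9.2500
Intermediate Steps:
g(T) = -2 - T (g(T) = (2 + T)/(-1) = (2 + T)*(-1) = -2 - T)
j = -19/3 (j = -7 + (2 + 4)/(4 + 5) = -7 + 6/9 = -7 + 6*(⅑) = -7 + ⅔ = -19/3 ≈ -6.3333)
Y(E) = ¾ (Y(E) = 3*(¼) = ¾)
Y(g(1))*(j - 6) = 3*(-19/3 - 6)/4 = (¾)*(-37/3) = -37/4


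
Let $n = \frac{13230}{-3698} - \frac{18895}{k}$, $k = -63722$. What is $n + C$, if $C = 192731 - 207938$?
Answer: $- \frac{1792105403621}{117821978} \approx -15210.0$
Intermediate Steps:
$C = -15207$ ($C = 192731 - 207938 = -15207$)
$n = - \frac{386584175}{117821978}$ ($n = \frac{13230}{-3698} - \frac{18895}{-63722} = 13230 \left(- \frac{1}{3698}\right) - - \frac{18895}{63722} = - \frac{6615}{1849} + \frac{18895}{63722} = - \frac{386584175}{117821978} \approx -3.2811$)
$n + C = - \frac{386584175}{117821978} - 15207 = - \frac{1792105403621}{117821978}$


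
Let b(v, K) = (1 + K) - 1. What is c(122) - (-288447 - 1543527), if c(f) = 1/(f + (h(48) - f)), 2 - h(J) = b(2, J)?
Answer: 84270803/46 ≈ 1.8320e+6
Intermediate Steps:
b(v, K) = K
h(J) = 2 - J
c(f) = -1/46 (c(f) = 1/(f + ((2 - 1*48) - f)) = 1/(f + ((2 - 48) - f)) = 1/(f + (-46 - f)) = 1/(-46) = -1/46)
c(122) - (-288447 - 1543527) = -1/46 - (-288447 - 1543527) = -1/46 - 1*(-1831974) = -1/46 + 1831974 = 84270803/46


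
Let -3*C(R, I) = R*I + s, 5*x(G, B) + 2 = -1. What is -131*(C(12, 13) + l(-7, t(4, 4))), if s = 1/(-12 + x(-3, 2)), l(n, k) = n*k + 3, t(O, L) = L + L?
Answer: 2599040/189 ≈ 13752.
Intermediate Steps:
x(G, B) = -⅗ (x(G, B) = -⅖ + (⅕)*(-1) = -⅖ - ⅕ = -⅗)
t(O, L) = 2*L
l(n, k) = 3 + k*n (l(n, k) = k*n + 3 = 3 + k*n)
s = -5/63 (s = 1/(-12 - ⅗) = 1/(-63/5) = -5/63 ≈ -0.079365)
C(R, I) = 5/189 - I*R/3 (C(R, I) = -(R*I - 5/63)/3 = -(I*R - 5/63)/3 = -(-5/63 + I*R)/3 = 5/189 - I*R/3)
-131*(C(12, 13) + l(-7, t(4, 4))) = -131*((5/189 - ⅓*13*12) + (3 + (2*4)*(-7))) = -131*((5/189 - 52) + (3 + 8*(-7))) = -131*(-9823/189 + (3 - 56)) = -131*(-9823/189 - 53) = -131*(-19840/189) = 2599040/189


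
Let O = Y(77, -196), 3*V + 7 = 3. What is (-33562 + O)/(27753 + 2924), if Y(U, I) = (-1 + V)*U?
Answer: -101225/92031 ≈ -1.0999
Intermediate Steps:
V = -4/3 (V = -7/3 + (⅓)*3 = -7/3 + 1 = -4/3 ≈ -1.3333)
Y(U, I) = -7*U/3 (Y(U, I) = (-1 - 4/3)*U = -7*U/3)
O = -539/3 (O = -7/3*77 = -539/3 ≈ -179.67)
(-33562 + O)/(27753 + 2924) = (-33562 - 539/3)/(27753 + 2924) = -101225/3/30677 = -101225/3*1/30677 = -101225/92031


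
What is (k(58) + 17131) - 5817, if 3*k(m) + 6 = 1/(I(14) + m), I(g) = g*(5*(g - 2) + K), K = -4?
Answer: 28574113/2526 ≈ 11312.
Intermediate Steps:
I(g) = g*(-14 + 5*g) (I(g) = g*(5*(g - 2) - 4) = g*(5*(-2 + g) - 4) = g*((-10 + 5*g) - 4) = g*(-14 + 5*g))
k(m) = -2 + 1/(3*(784 + m)) (k(m) = -2 + 1/(3*(14*(-14 + 5*14) + m)) = -2 + 1/(3*(14*(-14 + 70) + m)) = -2 + 1/(3*(14*56 + m)) = -2 + 1/(3*(784 + m)))
(k(58) + 17131) - 5817 = ((-4703 - 6*58)/(3*(784 + 58)) + 17131) - 5817 = ((⅓)*(-4703 - 348)/842 + 17131) - 5817 = ((⅓)*(1/842)*(-5051) + 17131) - 5817 = (-5051/2526 + 17131) - 5817 = 43267855/2526 - 5817 = 28574113/2526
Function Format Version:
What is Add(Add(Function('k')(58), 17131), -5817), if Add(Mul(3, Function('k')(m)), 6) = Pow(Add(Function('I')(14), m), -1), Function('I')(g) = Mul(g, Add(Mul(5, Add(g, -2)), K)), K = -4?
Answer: Rational(28574113, 2526) ≈ 11312.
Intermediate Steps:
Function('I')(g) = Mul(g, Add(-14, Mul(5, g))) (Function('I')(g) = Mul(g, Add(Mul(5, Add(g, -2)), -4)) = Mul(g, Add(Mul(5, Add(-2, g)), -4)) = Mul(g, Add(Add(-10, Mul(5, g)), -4)) = Mul(g, Add(-14, Mul(5, g))))
Function('k')(m) = Add(-2, Mul(Rational(1, 3), Pow(Add(784, m), -1))) (Function('k')(m) = Add(-2, Mul(Rational(1, 3), Pow(Add(Mul(14, Add(-14, Mul(5, 14))), m), -1))) = Add(-2, Mul(Rational(1, 3), Pow(Add(Mul(14, Add(-14, 70)), m), -1))) = Add(-2, Mul(Rational(1, 3), Pow(Add(Mul(14, 56), m), -1))) = Add(-2, Mul(Rational(1, 3), Pow(Add(784, m), -1))))
Add(Add(Function('k')(58), 17131), -5817) = Add(Add(Mul(Rational(1, 3), Pow(Add(784, 58), -1), Add(-4703, Mul(-6, 58))), 17131), -5817) = Add(Add(Mul(Rational(1, 3), Pow(842, -1), Add(-4703, -348)), 17131), -5817) = Add(Add(Mul(Rational(1, 3), Rational(1, 842), -5051), 17131), -5817) = Add(Add(Rational(-5051, 2526), 17131), -5817) = Add(Rational(43267855, 2526), -5817) = Rational(28574113, 2526)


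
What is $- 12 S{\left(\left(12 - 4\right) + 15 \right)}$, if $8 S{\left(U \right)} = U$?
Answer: $- \frac{69}{2} \approx -34.5$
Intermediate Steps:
$S{\left(U \right)} = \frac{U}{8}$
$- 12 S{\left(\left(12 - 4\right) + 15 \right)} = - 12 \frac{\left(12 - 4\right) + 15}{8} = - 12 \frac{8 + 15}{8} = - 12 \cdot \frac{1}{8} \cdot 23 = \left(-12\right) \frac{23}{8} = - \frac{69}{2}$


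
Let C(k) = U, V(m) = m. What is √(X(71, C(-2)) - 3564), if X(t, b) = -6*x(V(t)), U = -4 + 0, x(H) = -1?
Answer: I*√3558 ≈ 59.649*I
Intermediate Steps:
U = -4
C(k) = -4
X(t, b) = 6 (X(t, b) = -6*(-1) = 6)
√(X(71, C(-2)) - 3564) = √(6 - 3564) = √(-3558) = I*√3558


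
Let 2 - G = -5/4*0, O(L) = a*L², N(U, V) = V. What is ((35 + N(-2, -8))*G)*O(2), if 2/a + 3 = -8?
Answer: -432/11 ≈ -39.273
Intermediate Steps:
a = -2/11 (a = 2/(-3 - 8) = 2/(-11) = 2*(-1/11) = -2/11 ≈ -0.18182)
O(L) = -2*L²/11
G = 2 (G = 2 - (-5/4)*0 = 2 - (-5*¼)*0 = 2 - (-5)*0/4 = 2 - 1*0 = 2 + 0 = 2)
((35 + N(-2, -8))*G)*O(2) = ((35 - 8)*2)*(-2/11*2²) = (27*2)*(-2/11*4) = 54*(-8/11) = -432/11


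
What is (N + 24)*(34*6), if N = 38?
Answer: 12648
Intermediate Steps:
(N + 24)*(34*6) = (38 + 24)*(34*6) = 62*204 = 12648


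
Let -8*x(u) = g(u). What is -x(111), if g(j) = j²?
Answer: 12321/8 ≈ 1540.1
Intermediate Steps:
x(u) = -u²/8
-x(111) = -(-1)*111²/8 = -(-1)*12321/8 = -1*(-12321/8) = 12321/8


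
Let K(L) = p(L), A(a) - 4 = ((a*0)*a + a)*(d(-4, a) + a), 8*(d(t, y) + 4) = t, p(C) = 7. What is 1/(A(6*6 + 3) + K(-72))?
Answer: 2/2713 ≈ 0.00073719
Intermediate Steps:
d(t, y) = -4 + t/8
A(a) = 4 + a*(-9/2 + a) (A(a) = 4 + ((a*0)*a + a)*((-4 + (1/8)*(-4)) + a) = 4 + (0*a + a)*((-4 - 1/2) + a) = 4 + (0 + a)*(-9/2 + a) = 4 + a*(-9/2 + a))
K(L) = 7
1/(A(6*6 + 3) + K(-72)) = 1/((4 + (6*6 + 3)**2 - 9*(6*6 + 3)/2) + 7) = 1/((4 + (36 + 3)**2 - 9*(36 + 3)/2) + 7) = 1/((4 + 39**2 - 9/2*39) + 7) = 1/((4 + 1521 - 351/2) + 7) = 1/(2699/2 + 7) = 1/(2713/2) = 2/2713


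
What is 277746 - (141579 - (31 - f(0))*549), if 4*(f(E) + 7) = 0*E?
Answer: 157029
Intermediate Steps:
f(E) = -7 (f(E) = -7 + (0*E)/4 = -7 + (¼)*0 = -7 + 0 = -7)
277746 - (141579 - (31 - f(0))*549) = 277746 - (141579 - (31 - 1*(-7))*549) = 277746 - (141579 - (31 + 7)*549) = 277746 - (141579 - 38*549) = 277746 - (141579 - 1*20862) = 277746 - (141579 - 20862) = 277746 - 1*120717 = 277746 - 120717 = 157029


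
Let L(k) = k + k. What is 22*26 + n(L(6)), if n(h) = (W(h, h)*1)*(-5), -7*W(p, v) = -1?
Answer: 3999/7 ≈ 571.29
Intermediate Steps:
L(k) = 2*k
W(p, v) = ⅐ (W(p, v) = -⅐*(-1) = ⅐)
n(h) = -5/7 (n(h) = ((⅐)*1)*(-5) = (⅐)*(-5) = -5/7)
22*26 + n(L(6)) = 22*26 - 5/7 = 572 - 5/7 = 3999/7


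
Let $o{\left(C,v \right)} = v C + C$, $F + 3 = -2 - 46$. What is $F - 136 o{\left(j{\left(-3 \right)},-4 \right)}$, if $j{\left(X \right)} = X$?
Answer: $-1275$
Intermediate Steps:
$F = -51$ ($F = -3 - 48 = -51$)
$o{\left(C,v \right)} = C + C v$ ($o{\left(C,v \right)} = C v + C = C + C v$)
$F - 136 o{\left(j{\left(-3 \right)},-4 \right)} = -51 - 136 \left(- 3 \left(1 - 4\right)\right) = -51 - 136 \left(\left(-3\right) \left(-3\right)\right) = -51 - 1224 = -1275$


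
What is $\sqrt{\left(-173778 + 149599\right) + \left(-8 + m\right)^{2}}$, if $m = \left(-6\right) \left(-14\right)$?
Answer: $i \sqrt{18403} \approx 135.66 i$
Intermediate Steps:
$m = 84$
$\sqrt{\left(-173778 + 149599\right) + \left(-8 + m\right)^{2}} = \sqrt{\left(-173778 + 149599\right) + \left(-8 + 84\right)^{2}} = \sqrt{-24179 + 76^{2}} = \sqrt{-24179 + 5776} = \sqrt{-18403} = i \sqrt{18403}$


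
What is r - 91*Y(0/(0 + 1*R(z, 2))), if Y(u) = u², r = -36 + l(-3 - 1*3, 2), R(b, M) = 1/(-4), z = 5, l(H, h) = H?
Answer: -42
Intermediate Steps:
R(b, M) = -¼
r = -42 (r = -36 + (-3 - 1*3) = -36 + (-3 - 3) = -36 - 6 = -42)
r - 91*Y(0/(0 + 1*R(z, 2))) = -42 - 91*(0/(0 + 1*(-¼)))² = -42 - 91*(0/(0 - ¼))² = -42 - 91*(0/(-¼))² = -42 - 91*(0*(-4))² = -42 - 91*0² = -42 - 91*0 = -42 + 0 = -42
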